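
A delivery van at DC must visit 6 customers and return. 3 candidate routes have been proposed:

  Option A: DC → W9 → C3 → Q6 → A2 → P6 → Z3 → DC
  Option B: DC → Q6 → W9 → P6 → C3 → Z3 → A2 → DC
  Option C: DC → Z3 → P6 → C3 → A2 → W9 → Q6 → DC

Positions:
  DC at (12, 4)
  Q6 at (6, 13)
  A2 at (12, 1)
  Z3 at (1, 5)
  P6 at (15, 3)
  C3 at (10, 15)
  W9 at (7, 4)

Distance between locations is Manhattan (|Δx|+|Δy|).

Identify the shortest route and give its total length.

Option A: 5 + 14 + 6 + 18 + 5 + 16 + 12 = 76
Option B: 15 + 10 + 9 + 17 + 19 + 15 + 3 = 88
Option C: 12 + 16 + 17 + 16 + 8 + 10 + 15 = 94

Shortest is Option A, total 76.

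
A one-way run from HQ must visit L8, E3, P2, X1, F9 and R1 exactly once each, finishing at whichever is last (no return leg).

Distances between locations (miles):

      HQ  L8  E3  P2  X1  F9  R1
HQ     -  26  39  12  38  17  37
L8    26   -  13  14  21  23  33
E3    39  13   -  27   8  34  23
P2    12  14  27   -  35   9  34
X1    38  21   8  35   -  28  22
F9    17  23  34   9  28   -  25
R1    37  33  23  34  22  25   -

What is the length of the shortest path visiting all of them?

Shortest open route: 83 miles.

There are 6! = 720 possible orderings.
HQ → L8 → E3 → P2 → X1 → F9 → R1: 26+13+27+35+28+25 = 154
HQ → L8 → E3 → P2 → X1 → R1 → F9: 26+13+27+35+22+25 = 148
HQ → L8 → E3 → P2 → F9 → X1 → R1: 26+13+27+9+28+22 = 125
HQ → L8 → E3 → P2 → F9 → R1 → X1: 26+13+27+9+25+22 = 122
HQ → L8 → E3 → P2 → R1 → X1 → F9: 26+13+27+34+22+28 = 150
HQ → L8 → E3 → P2 → R1 → F9 → X1: 26+13+27+34+25+28 = 153
HQ → L8 → E3 → X1 → P2 → F9 → R1: 26+13+8+35+9+25 = 116
HQ → L8 → E3 → X1 → P2 → R1 → F9: 26+13+8+35+34+25 = 141
… (712 more)
HQ → F9 → P2 → L8 → E3 → X1 → R1: 17+9+14+13+8+22 = 83  ← best
The minimum is 83.
One shortest path: HQ → F9 → P2 → L8 → E3 → X1 → R1.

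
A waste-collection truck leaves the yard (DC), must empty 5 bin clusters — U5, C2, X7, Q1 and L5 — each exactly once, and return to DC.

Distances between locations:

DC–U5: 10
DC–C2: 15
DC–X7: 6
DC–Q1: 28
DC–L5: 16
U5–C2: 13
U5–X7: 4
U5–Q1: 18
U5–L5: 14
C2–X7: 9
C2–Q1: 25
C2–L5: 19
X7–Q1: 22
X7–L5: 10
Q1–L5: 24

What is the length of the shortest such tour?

Shortest round trip = 86.

With 5 stops there are 5!/2 = 60 distinct round trips (a route and its reverse cost the same).
DC-U5-C2-X7-Q1-L5-DC: 10+13+9+22+24+16 = 94
DC-U5-C2-X7-L5-Q1-DC: 10+13+9+10+24+28 = 94
DC-U5-C2-Q1-X7-L5-DC: 10+13+25+22+10+16 = 96
DC-U5-C2-Q1-L5-X7-DC: 10+13+25+24+10+6 = 88
DC-U5-C2-L5-X7-Q1-DC: 10+13+19+10+22+28 = 102
DC-U5-C2-L5-Q1-X7-DC: 10+13+19+24+22+6 = 94
DC-U5-X7-C2-Q1-L5-DC: 10+4+9+25+24+16 = 88
DC-U5-X7-C2-L5-Q1-DC: 10+4+9+19+24+28 = 94
DC-U5-X7-Q1-C2-L5-DC: 10+4+22+25+19+16 = 96
DC-U5-X7-Q1-L5-C2-DC: 10+4+22+24+19+15 = 94
DC-U5-X7-L5-C2-Q1-DC: 10+4+10+19+25+28 = 96
DC-U5-X7-L5-Q1-C2-DC: 10+4+10+24+25+15 = 88
DC-U5-Q1-C2-X7-L5-DC: 10+18+25+9+10+16 = 88
DC-U5-Q1-C2-L5-X7-DC: 10+18+25+19+10+6 = 88
… (46 more)
DC-U5-Q1-L5-C2-X7-DC: 10+18+24+19+9+6 = 86  ← best
The minimum is 86.
One optimal route: DC → U5 → Q1 → L5 → C2 → X7 → DC (or its reverse).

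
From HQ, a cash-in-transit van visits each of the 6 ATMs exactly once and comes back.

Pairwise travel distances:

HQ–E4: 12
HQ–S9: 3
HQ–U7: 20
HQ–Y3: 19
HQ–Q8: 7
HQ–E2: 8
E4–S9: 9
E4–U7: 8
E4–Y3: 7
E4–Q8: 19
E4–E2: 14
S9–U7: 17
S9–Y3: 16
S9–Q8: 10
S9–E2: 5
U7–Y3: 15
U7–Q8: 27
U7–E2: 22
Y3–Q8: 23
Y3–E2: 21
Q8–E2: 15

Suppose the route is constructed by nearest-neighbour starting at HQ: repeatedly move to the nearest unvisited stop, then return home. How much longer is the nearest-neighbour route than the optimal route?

From HQ: S9=3, Q8=7, E2=8, E4=12, Y3=19, U7=20 → choose S9 (3).
From S9: E2=5, E4=9, Q8=10, Y3=16, U7=17 → choose E2 (5).
From E2: E4=14, Q8=15, Y3=21, U7=22 → choose E4 (14).
From E4: Y3=7, U7=8, Q8=19 → choose Y3 (7).
From Y3: U7=15, Q8=23 → choose U7 (15).
From U7: Q8=27 → choose Q8 (27).
NN route HQ → S9 → E2 → E4 → Y3 → U7 → Q8 → HQ costs 78.
Optimal: HQ → S9 → E2 → E4 → U7 → Y3 → Q8 → HQ costs 75 (by enumerating all 360 distinct tours).
Excess = 78 − 75 = 3.

The nearest-neighbour route is 3 longer than optimal.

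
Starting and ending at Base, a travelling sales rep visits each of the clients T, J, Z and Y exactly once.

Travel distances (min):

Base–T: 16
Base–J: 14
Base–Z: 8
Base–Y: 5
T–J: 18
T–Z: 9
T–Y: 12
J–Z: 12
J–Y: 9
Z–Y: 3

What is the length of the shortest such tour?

Shortest round trip = 49 min.

With 4 stops there are 4!/2 = 12 distinct round trips (a route and its reverse cost the same).
Base-T-J-Z-Y-Base: 16+18+12+3+5 = 54
Base-T-J-Y-Z-Base: 16+18+9+3+8 = 54
Base-T-Z-J-Y-Base: 16+9+12+9+5 = 51
Base-T-Z-Y-J-Base: 16+9+3+9+14 = 51
Base-T-Y-J-Z-Base: 16+12+9+12+8 = 57
Base-T-Y-Z-J-Base: 16+12+3+12+14 = 57
Base-J-T-Z-Y-Base: 14+18+9+3+5 = 49
Base-J-T-Y-Z-Base: 14+18+12+3+8 = 55
Base-J-Z-T-Y-Base: 14+12+9+12+5 = 52
Base-J-Y-T-Z-Base: 14+9+12+9+8 = 52
Base-Z-T-J-Y-Base: 8+9+18+9+5 = 49
Base-Z-J-T-Y-Base: 8+12+18+12+5 = 55
The minimum is 49.
One optimal route: Base → J → T → Z → Y → Base (or its reverse).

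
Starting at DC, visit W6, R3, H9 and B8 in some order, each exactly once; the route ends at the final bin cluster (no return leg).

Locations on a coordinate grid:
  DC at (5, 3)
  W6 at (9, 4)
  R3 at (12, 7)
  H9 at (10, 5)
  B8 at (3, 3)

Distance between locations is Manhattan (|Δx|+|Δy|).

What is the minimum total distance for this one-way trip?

There are 4! = 24 possible orderings.
DC → W6 → R3 → H9 → B8: 5+6+4+9 = 24
DC → W6 → R3 → B8 → H9: 5+6+13+9 = 33
DC → W6 → H9 → R3 → B8: 5+2+4+13 = 24
DC → W6 → H9 → B8 → R3: 5+2+9+13 = 29
DC → W6 → B8 → R3 → H9: 5+7+13+4 = 29
DC → W6 → B8 → H9 → R3: 5+7+9+4 = 25
DC → R3 → W6 → H9 → B8: 11+6+2+9 = 28
DC → R3 → W6 → B8 → H9: 11+6+7+9 = 33
DC → R3 → H9 → W6 → B8: 11+4+2+7 = 24
DC → R3 → H9 → B8 → W6: 11+4+9+7 = 31
DC → R3 → B8 → W6 → H9: 11+13+7+2 = 33
DC → R3 → B8 → H9 → W6: 11+13+9+2 = 35
DC → H9 → W6 → R3 → B8: 7+2+6+13 = 28
DC → H9 → W6 → B8 → R3: 7+2+7+13 = 29
… (10 more)
DC → B8 → W6 → H9 → R3: 2+7+2+4 = 15  ← best
The minimum is 15.
One shortest path: DC → B8 → W6 → H9 → R3.

Shortest open route: 15.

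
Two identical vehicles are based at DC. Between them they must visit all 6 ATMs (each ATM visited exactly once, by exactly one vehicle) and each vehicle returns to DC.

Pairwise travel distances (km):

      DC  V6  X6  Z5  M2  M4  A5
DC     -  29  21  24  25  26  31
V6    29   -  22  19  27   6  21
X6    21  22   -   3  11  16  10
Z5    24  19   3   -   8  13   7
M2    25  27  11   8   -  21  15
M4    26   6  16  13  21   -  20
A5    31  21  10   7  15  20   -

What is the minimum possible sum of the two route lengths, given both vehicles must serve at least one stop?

Check every non-empty split of the stops between the two vehicles; for each half take its own optimal tour:
  {V6} + {X6, Z5, M2, M4, A5}: 58 + 92 = 150
  {X6} + {V6, Z5, M2, M4, A5}: 42 + 93 = 135
  {V6, X6} + {Z5, M2, M4, A5}: 72 + 86 = 158
  {Z5} + {V6, X6, M2, M4, A5}: 48 + 99 = 147
  {V6, Z5} + {X6, M2, M4, A5}: 72 + 92 = 164
  {X6, Z5} + {V6, M2, M4, A5}: 48 + 93 = 141
  … (31 splits in total)
  {V6, M4} + {X6, Z5, M2, A5}: 61 + 71 = 132  ← best
Best: vehicle 1 DC → V6 → M4 → DC = 61; vehicle 2 DC → X6 → Z5 → A5 → M2 → DC = 71; combined 132.

Minimum combined distance: 132 km.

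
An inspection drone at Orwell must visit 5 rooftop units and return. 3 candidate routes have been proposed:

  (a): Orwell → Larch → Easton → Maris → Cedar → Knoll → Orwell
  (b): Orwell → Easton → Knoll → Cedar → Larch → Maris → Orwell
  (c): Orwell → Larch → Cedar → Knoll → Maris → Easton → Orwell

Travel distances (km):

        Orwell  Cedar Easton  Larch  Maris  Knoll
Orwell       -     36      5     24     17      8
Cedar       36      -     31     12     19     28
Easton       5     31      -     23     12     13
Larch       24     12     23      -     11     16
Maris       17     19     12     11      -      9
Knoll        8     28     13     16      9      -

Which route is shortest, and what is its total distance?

Shortest is (b), total 86 km.

(a): 24 + 23 + 12 + 19 + 28 + 8 = 114
(b): 5 + 13 + 28 + 12 + 11 + 17 = 86
(c): 24 + 12 + 28 + 9 + 12 + 5 = 90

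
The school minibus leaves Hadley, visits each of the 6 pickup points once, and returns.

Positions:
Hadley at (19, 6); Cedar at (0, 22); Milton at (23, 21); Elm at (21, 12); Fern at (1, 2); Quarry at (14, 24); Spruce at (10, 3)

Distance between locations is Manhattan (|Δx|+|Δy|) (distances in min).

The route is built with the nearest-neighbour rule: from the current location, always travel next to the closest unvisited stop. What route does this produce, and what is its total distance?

At Hadley the remaining stops are Elm 8, Spruce 12, Milton 19, Fern 22, Quarry 23, Cedar 35; go to Elm.
At Elm the remaining stops are Milton 11, Quarry 19, Spruce 20, Fern 30, Cedar 31; go to Milton.
At Milton the remaining stops are Quarry 12, Cedar 24, Spruce 31, Fern 41; go to Quarry.
At Quarry the remaining stops are Cedar 16, Spruce 25, Fern 35; go to Cedar.
At Cedar the remaining stops are Fern 21, Spruce 29; go to Fern.
At Fern the remaining stops are Spruce 10; go to Spruce.
Return Spruce→Hadley: 12.
Total = 8 + 11 + 12 + 16 + 21 + 10 + 12 = 90.

Total distance 90 min via the nearest-neighbour route Hadley → Elm → Milton → Quarry → Cedar → Fern → Spruce → Hadley.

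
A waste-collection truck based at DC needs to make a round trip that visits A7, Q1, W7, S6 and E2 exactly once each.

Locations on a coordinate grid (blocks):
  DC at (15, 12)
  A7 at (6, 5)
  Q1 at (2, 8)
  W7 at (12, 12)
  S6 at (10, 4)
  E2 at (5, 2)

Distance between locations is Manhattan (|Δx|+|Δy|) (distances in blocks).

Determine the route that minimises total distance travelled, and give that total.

DC-A7-Q1-W7-S6-E2-DC: 16+7+14+10+7+20 = 74
DC-A7-Q1-W7-E2-S6-DC: 16+7+14+17+7+13 = 74
DC-A7-Q1-S6-W7-E2-DC: 16+7+12+10+17+20 = 82
DC-A7-Q1-S6-E2-W7-DC: 16+7+12+7+17+3 = 62
DC-A7-Q1-E2-W7-S6-DC: 16+7+9+17+10+13 = 72
DC-A7-Q1-E2-S6-W7-DC: 16+7+9+7+10+3 = 52
DC-A7-W7-Q1-S6-E2-DC: 16+13+14+12+7+20 = 82
DC-A7-W7-Q1-E2-S6-DC: 16+13+14+9+7+13 = 72
DC-A7-W7-S6-Q1-E2-DC: 16+13+10+12+9+20 = 80
DC-A7-W7-S6-E2-Q1-DC: 16+13+10+7+9+17 = 72
DC-A7-W7-E2-Q1-S6-DC: 16+13+17+9+12+13 = 80
DC-A7-W7-E2-S6-Q1-DC: 16+13+17+7+12+17 = 82
DC-A7-S6-Q1-W7-E2-DC: 16+5+12+14+17+20 = 84
DC-A7-S6-Q1-E2-W7-DC: 16+5+12+9+17+3 = 62
… (46 more)
DC-Q1-A7-E2-S6-W7-DC: 17+7+4+7+10+3 = 48  ← best
The minimum is 48.
One optimal route: DC → Q1 → A7 → E2 → S6 → W7 → DC (or its reverse).

Shortest round trip = 48 blocks.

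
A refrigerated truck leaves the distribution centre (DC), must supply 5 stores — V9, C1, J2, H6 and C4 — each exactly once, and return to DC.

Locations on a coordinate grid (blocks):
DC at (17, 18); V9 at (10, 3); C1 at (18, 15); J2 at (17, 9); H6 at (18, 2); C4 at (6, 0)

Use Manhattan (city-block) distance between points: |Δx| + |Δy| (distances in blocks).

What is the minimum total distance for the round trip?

DC→V9→C1→J2→H6→C4→DC: 22+20+7+8+14+29 = 100
DC→V9→C1→J2→C4→H6→DC: 22+20+7+20+14+17 = 100
DC→V9→C1→H6→J2→C4→DC: 22+20+13+8+20+29 = 112
DC→V9→C1→H6→C4→J2→DC: 22+20+13+14+20+9 = 98
DC→V9→C1→C4→J2→H6→DC: 22+20+27+20+8+17 = 114
DC→V9→C1→C4→H6→J2→DC: 22+20+27+14+8+9 = 100
DC→V9→J2→C1→H6→C4→DC: 22+13+7+13+14+29 = 98
DC→V9→J2→C1→C4→H6→DC: 22+13+7+27+14+17 = 100
DC→V9→J2→H6→C1→C4→DC: 22+13+8+13+27+29 = 112
DC→V9→J2→H6→C4→C1→DC: 22+13+8+14+27+4 = 88
DC→V9→J2→C4→C1→H6→DC: 22+13+20+27+13+17 = 112
DC→V9→J2→C4→H6→C1→DC: 22+13+20+14+13+4 = 86
DC→V9→H6→C1→J2→C4→DC: 22+9+13+7+20+29 = 100
DC→V9→H6→C1→C4→J2→DC: 22+9+13+27+20+9 = 100
… (46 more)
DC→C1→H6→C4→V9→J2→DC: 4+13+14+7+13+9 = 60  ← best
The minimum is 60.
One optimal route: DC → C1 → H6 → C4 → V9 → J2 → DC (or its reverse).

60 blocks — the shortest possible round trip.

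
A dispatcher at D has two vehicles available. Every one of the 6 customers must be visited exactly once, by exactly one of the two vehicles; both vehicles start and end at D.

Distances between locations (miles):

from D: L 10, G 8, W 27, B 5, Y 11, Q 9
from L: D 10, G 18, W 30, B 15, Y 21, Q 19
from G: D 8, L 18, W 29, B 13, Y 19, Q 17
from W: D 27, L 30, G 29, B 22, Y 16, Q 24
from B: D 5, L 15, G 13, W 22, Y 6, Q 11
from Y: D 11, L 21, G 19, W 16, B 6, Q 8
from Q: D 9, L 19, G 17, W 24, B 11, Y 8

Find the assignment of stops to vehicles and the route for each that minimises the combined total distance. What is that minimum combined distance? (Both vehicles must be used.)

Try each way of splitting the stops between the two vehicles (each non-empty) and, for each split, find the best tour for each vehicle:
  {L} + {G, W, B, Y, Q}: 20 + 76 = 96
  {G} + {L, W, B, Y, Q}: 16 + 80 = 96
  {L, G} + {W, B, Y, Q}: 36 + 60 = 96
  {W} + {L, G, B, Y, Q}: 54 + 64 = 118
  {L, W} + {G, B, Y, Q}: 67 + 44 = 111
  {G, W} + {L, B, Y, Q}: 64 + 48 = 112
  … (31 splits in total)
Best: vehicle 1 D → L → D = 20; vehicle 2 D → G → B → W → Y → Q → D = 76; combined 96.

96 miles — the smallest possible combined total.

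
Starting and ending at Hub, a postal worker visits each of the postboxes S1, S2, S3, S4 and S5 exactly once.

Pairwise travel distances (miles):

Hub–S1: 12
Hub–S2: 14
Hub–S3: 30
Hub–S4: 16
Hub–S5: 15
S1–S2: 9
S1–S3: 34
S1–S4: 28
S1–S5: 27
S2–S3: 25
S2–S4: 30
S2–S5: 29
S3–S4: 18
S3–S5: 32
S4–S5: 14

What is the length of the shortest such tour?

Minimum total distance: 93 miles.

There are 60 distinct closed tours to check (reversals are equivalent).
Hub - S1 - S2 - S3 - S4 - S5 - Hub: 12+9+25+18+14+15 = 93
Hub - S1 - S2 - S3 - S5 - S4 - Hub: 12+9+25+32+14+16 = 108
Hub - S1 - S2 - S4 - S3 - S5 - Hub: 12+9+30+18+32+15 = 116
Hub - S1 - S2 - S4 - S5 - S3 - Hub: 12+9+30+14+32+30 = 127
Hub - S1 - S2 - S5 - S3 - S4 - Hub: 12+9+29+32+18+16 = 116
Hub - S1 - S2 - S5 - S4 - S3 - Hub: 12+9+29+14+18+30 = 112
Hub - S1 - S3 - S2 - S4 - S5 - Hub: 12+34+25+30+14+15 = 130
Hub - S1 - S3 - S2 - S5 - S4 - Hub: 12+34+25+29+14+16 = 130
Hub - S1 - S3 - S4 - S2 - S5 - Hub: 12+34+18+30+29+15 = 138
Hub - S1 - S3 - S4 - S5 - S2 - Hub: 12+34+18+14+29+14 = 121
Hub - S1 - S3 - S5 - S2 - S4 - Hub: 12+34+32+29+30+16 = 153
Hub - S1 - S3 - S5 - S4 - S2 - Hub: 12+34+32+14+30+14 = 136
Hub - S1 - S4 - S2 - S3 - S5 - Hub: 12+28+30+25+32+15 = 142
Hub - S1 - S4 - S2 - S5 - S3 - Hub: 12+28+30+29+32+30 = 161
… (46 more)
The minimum is 93.
One optimal route: Hub → S1 → S2 → S3 → S4 → S5 → Hub (or its reverse).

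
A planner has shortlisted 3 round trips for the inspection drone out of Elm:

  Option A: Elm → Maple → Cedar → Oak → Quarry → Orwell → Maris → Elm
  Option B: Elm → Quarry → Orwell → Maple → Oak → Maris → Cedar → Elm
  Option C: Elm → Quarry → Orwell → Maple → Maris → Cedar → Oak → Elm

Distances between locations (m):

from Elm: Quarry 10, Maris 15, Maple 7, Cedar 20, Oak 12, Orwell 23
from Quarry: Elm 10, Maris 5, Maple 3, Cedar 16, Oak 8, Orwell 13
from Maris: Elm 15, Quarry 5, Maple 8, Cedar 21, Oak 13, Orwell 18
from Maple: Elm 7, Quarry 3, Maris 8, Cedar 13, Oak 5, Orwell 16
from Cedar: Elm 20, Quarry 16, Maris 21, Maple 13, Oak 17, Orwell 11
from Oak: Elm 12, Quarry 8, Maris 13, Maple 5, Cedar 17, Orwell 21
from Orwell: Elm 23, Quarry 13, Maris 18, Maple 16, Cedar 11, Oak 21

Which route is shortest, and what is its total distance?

Shortest is Option A, total 91 m.

Option A: 7 + 13 + 17 + 8 + 13 + 18 + 15 = 91
Option B: 10 + 13 + 16 + 5 + 13 + 21 + 20 = 98
Option C: 10 + 13 + 16 + 8 + 21 + 17 + 12 = 97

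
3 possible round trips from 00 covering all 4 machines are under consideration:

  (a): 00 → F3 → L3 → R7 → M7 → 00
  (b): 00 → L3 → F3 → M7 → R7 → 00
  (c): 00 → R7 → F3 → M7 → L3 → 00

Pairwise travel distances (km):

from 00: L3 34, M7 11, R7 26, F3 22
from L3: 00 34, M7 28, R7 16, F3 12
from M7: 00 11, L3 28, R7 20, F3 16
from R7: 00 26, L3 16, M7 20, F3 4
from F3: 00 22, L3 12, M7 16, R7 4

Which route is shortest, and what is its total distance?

81 km — (a) is the shortest.

(a): 22 + 12 + 16 + 20 + 11 = 81
(b): 34 + 12 + 16 + 20 + 26 = 108
(c): 26 + 4 + 16 + 28 + 34 = 108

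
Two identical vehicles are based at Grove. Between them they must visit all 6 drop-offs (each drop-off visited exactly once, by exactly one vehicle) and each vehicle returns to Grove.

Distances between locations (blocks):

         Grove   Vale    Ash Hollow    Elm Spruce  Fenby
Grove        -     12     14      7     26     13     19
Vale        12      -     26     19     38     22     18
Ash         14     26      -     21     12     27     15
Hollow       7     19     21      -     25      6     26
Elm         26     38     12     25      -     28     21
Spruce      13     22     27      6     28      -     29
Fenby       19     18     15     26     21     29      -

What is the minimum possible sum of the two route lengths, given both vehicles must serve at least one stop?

Minimum combined distance: 103 blocks.

There are 2^5 − 1 = 31 ways to divide the 6 stops into two non-empty groups. For each, the best each vehicle can do is its own shortest tour through its group:
  {Vale} + {Ash, Hollow, Elm, Spruce, Fenby}: 24 + 87 = 111
  {Ash} + {Vale, Hollow, Elm, Spruce, Fenby}: 28 + 92 = 120
  {Vale, Ash} + {Hollow, Elm, Spruce, Fenby}: 52 + 81 = 133
  {Hollow} + {Vale, Ash, Elm, Spruce, Fenby}: 14 + 98 = 112
  {Vale, Hollow} + {Ash, Elm, Spruce, Fenby}: 38 + 87 = 125
  {Ash, Hollow} + {Vale, Elm, Spruce, Fenby}: 42 + 92 = 134
  … (31 splits in total)
  {Hollow, Spruce} + {Vale, Ash, Elm, Fenby}: 26 + 77 = 103  ← best
Best: vehicle 1 Grove → Hollow → Spruce → Grove = 26; vehicle 2 Grove → Vale → Fenby → Elm → Ash → Grove = 77; combined 103.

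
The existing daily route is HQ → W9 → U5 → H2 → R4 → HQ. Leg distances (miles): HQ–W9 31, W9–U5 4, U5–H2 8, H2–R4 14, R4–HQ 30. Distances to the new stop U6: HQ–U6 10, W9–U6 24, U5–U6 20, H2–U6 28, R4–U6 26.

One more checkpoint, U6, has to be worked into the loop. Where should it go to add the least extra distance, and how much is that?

Minimum extra distance: 3 miles, inserting U6 between HQ and W9.

Insertion cost between consecutive stops i–j is d(i,U6) + d(U6,j) − d(i,j):
  between HQ and W9: 10 + 24 − 31 = 3
  between W9 and U5: 24 + 20 − 4 = 40
  between U5 and H2: 20 + 28 − 8 = 40
  between H2 and R4: 28 + 26 − 14 = 40
  between R4 and HQ: 26 + 10 − 30 = 6
Cheapest insertion is between HQ and W9, adding 3.
New total = 87 + 3 = 90.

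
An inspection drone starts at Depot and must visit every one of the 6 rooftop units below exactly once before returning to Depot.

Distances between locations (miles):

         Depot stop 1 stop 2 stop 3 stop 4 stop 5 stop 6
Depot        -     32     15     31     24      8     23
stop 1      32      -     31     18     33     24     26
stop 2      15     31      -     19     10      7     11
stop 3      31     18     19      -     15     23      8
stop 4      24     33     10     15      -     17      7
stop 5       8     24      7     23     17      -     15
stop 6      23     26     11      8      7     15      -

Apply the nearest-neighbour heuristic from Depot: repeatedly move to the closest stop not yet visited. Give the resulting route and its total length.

Total distance 90 miles via the nearest-neighbour route Depot → stop 5 → stop 2 → stop 4 → stop 6 → stop 3 → stop 1 → Depot.

From Depot: distances to unvisited — stop 5=8, stop 2=15, stop 6=23, stop 4=24, stop 3=31, stop 1=32. Nearest is stop 5 (8).
From stop 5: distances to unvisited — stop 2=7, stop 6=15, stop 4=17, stop 3=23, stop 1=24. Nearest is stop 2 (7).
From stop 2: distances to unvisited — stop 4=10, stop 6=11, stop 3=19, stop 1=31. Nearest is stop 4 (10).
From stop 4: distances to unvisited — stop 6=7, stop 3=15, stop 1=33. Nearest is stop 6 (7).
From stop 6: distances to unvisited — stop 3=8, stop 1=26. Nearest is stop 3 (8).
From stop 3: distances to unvisited — stop 1=18. Nearest is stop 1 (18).
Return stop 1→Depot: 32.
Total = 8 + 7 + 10 + 7 + 8 + 18 + 32 = 90.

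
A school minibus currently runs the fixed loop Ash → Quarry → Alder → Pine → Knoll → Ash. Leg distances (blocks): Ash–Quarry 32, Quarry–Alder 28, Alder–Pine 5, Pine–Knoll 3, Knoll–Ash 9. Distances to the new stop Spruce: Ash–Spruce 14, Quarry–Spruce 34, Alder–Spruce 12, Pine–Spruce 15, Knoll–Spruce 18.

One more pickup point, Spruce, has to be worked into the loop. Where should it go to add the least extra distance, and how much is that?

Insertion cost between consecutive stops i–j is d(i,Spruce) + d(Spruce,j) − d(i,j):
  between Ash and Quarry: 14 + 34 − 32 = 16
  between Quarry and Alder: 34 + 12 − 28 = 18
  between Alder and Pine: 12 + 15 − 5 = 22
  between Pine and Knoll: 15 + 18 − 3 = 30
  between Knoll and Ash: 18 + 14 − 9 = 23
Cheapest insertion is between Ash and Quarry, adding 16.
New total = 77 + 16 = 93.

Minimum extra distance: 16 blocks, inserting Spruce between Ash and Quarry.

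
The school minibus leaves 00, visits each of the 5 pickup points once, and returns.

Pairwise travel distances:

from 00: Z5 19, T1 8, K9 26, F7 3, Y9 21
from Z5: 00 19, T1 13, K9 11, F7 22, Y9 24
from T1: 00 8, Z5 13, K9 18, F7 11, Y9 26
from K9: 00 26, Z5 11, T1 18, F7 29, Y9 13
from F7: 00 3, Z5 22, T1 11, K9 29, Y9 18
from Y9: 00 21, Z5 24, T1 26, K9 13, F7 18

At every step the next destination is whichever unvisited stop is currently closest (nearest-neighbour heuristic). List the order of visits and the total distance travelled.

At 00 the remaining stops are F7 3, T1 8, Z5 19, Y9 21, K9 26; go to F7.
At F7 the remaining stops are T1 11, Y9 18, Z5 22, K9 29; go to T1.
At T1 the remaining stops are Z5 13, K9 18, Y9 26; go to Z5.
At Z5 the remaining stops are K9 11, Y9 24; go to K9.
At K9 the remaining stops are Y9 13; go to Y9.
Return Y9→00: 21.
Total = 3 + 11 + 13 + 11 + 13 + 21 = 72.

Total distance 72 via the nearest-neighbour route 00 → F7 → T1 → Z5 → K9 → Y9 → 00.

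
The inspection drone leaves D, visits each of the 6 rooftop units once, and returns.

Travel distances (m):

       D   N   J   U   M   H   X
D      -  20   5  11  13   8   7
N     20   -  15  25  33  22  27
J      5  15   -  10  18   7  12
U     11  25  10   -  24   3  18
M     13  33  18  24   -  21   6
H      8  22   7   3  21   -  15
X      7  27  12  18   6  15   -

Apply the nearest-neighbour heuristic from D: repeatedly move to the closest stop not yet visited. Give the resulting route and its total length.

Total distance 92 m via the nearest-neighbour route D → J → H → U → X → M → N → D.

At D the remaining stops are J 5, X 7, H 8, U 11, M 13, N 20; go to J.
At J the remaining stops are H 7, U 10, X 12, N 15, M 18; go to H.
At H the remaining stops are U 3, X 15, M 21, N 22; go to U.
At U the remaining stops are X 18, M 24, N 25; go to X.
At X the remaining stops are M 6, N 27; go to M.
At M the remaining stops are N 33; go to N.
Return N→D: 20.
Total = 5 + 7 + 3 + 18 + 6 + 33 + 20 = 92.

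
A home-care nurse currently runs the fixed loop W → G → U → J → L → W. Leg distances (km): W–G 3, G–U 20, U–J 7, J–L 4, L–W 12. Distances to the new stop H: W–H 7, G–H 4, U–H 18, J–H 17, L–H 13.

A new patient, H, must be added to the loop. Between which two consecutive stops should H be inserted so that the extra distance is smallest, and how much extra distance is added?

Insertion cost between consecutive stops i–j is d(i,H) + d(H,j) − d(i,j):
  between W and G: 7 + 4 − 3 = 8
  between G and U: 4 + 18 − 20 = 2
  between U and J: 18 + 17 − 7 = 28
  between J and L: 17 + 13 − 4 = 26
  between L and W: 13 + 7 − 12 = 8
Cheapest insertion is between G and U, adding 2.
New total = 46 + 2 = 48.

Minimum extra distance: 2 km, inserting H between G and U.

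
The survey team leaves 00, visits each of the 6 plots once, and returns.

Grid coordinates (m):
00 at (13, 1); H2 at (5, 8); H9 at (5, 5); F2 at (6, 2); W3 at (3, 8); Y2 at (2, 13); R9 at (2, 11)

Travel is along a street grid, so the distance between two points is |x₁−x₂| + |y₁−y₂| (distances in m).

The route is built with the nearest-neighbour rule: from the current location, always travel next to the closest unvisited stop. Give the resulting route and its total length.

46 m along 00 → F2 → H9 → H2 → W3 → R9 → Y2 → 00.

At 00 the remaining stops are F2 8, H9 12, H2 15, W3 17, R9 21, Y2 23; go to F2.
At F2 the remaining stops are H9 4, H2 7, W3 9, R9 13, Y2 15; go to H9.
At H9 the remaining stops are H2 3, W3 5, R9 9, Y2 11; go to H2.
At H2 the remaining stops are W3 2, R9 6, Y2 8; go to W3.
At W3 the remaining stops are R9 4, Y2 6; go to R9.
At R9 the remaining stops are Y2 2; go to Y2.
Return Y2→00: 23.
Total = 8 + 4 + 3 + 2 + 4 + 2 + 23 = 46.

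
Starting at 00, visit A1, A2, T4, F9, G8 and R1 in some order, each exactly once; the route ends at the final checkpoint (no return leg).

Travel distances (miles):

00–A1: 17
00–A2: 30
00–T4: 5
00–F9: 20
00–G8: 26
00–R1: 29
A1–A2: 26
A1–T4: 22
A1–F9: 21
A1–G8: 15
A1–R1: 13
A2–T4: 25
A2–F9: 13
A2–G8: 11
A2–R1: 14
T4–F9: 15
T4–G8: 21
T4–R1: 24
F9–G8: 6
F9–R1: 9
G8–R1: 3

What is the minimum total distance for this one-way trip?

Shortest open route: 60 miles.

There are 6! = 720 possible orderings.
00→A1→A2→T4→F9→G8→R1: 17+26+25+15+6+3 = 92
00→A1→A2→T4→F9→R1→G8: 17+26+25+15+9+3 = 95
00→A1→A2→T4→G8→F9→R1: 17+26+25+21+6+9 = 104
00→A1→A2→T4→G8→R1→F9: 17+26+25+21+3+9 = 101
00→A1→A2→T4→R1→F9→G8: 17+26+25+24+9+6 = 107
00→A1→A2→T4→R1→G8→F9: 17+26+25+24+3+6 = 101
00→A1→A2→F9→T4→G8→R1: 17+26+13+15+21+3 = 95
00→A1→A2→F9→T4→R1→G8: 17+26+13+15+24+3 = 98
… (712 more)
00→T4→F9→A2→G8→R1→A1: 5+15+13+11+3+13 = 60  ← best
The minimum is 60.
One shortest path: 00 → T4 → F9 → A2 → G8 → R1 → A1.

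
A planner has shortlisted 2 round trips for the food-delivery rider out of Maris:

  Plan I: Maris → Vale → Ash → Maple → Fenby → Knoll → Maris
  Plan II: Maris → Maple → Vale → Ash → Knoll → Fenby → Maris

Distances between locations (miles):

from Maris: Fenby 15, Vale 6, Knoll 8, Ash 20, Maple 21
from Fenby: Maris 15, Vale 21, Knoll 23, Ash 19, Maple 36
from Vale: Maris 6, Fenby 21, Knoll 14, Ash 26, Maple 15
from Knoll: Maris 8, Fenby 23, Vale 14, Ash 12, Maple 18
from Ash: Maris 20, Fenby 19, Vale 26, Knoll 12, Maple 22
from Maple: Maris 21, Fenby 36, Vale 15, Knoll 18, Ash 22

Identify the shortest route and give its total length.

Plan I: 6 + 26 + 22 + 36 + 23 + 8 = 121
Plan II: 21 + 15 + 26 + 12 + 23 + 15 = 112

112 miles — Plan II is the shortest.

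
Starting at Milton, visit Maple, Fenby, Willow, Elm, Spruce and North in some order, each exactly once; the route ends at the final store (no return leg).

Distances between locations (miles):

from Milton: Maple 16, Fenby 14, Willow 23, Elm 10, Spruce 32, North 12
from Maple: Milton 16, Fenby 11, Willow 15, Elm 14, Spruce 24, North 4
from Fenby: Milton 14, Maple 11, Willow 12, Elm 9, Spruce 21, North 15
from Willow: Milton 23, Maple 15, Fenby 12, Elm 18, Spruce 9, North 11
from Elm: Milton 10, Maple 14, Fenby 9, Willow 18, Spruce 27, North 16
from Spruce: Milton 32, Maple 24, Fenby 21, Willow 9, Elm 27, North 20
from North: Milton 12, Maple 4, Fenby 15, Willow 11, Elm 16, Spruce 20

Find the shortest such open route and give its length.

There are 6! = 720 possible orderings.
Milton→Maple→Fenby→Willow→Elm→Spruce→North: 16+11+12+18+27+20 = 104
Milton→Maple→Fenby→Willow→Elm→North→Spruce: 16+11+12+18+16+20 = 93
Milton→Maple→Fenby→Willow→Spruce→Elm→North: 16+11+12+9+27+16 = 91
Milton→Maple→Fenby→Willow→Spruce→North→Elm: 16+11+12+9+20+16 = 84
Milton→Maple→Fenby→Willow→North→Elm→Spruce: 16+11+12+11+16+27 = 93
Milton→Maple→Fenby→Willow→North→Spruce→Elm: 16+11+12+11+20+27 = 97
Milton→Maple→Fenby→Elm→Willow→Spruce→North: 16+11+9+18+9+20 = 83
Milton→Maple→Fenby→Elm→Willow→North→Spruce: 16+11+9+18+11+20 = 85
… (712 more)
Milton→Elm→Fenby→Maple→North→Willow→Spruce: 10+9+11+4+11+9 = 54  ← best
The minimum is 54.
One shortest path: Milton → Elm → Fenby → Maple → North → Willow → Spruce.

Shortest open route: 54 miles.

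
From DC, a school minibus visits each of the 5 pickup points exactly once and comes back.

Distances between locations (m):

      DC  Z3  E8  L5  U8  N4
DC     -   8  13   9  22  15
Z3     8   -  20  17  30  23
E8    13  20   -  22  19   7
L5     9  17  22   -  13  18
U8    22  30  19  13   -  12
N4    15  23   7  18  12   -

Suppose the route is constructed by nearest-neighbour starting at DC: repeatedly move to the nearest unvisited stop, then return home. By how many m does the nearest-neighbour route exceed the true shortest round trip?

1 m longer than the optimal tour.

From DC: Z3=8, L5=9, E8=13, N4=15, U8=22 → choose Z3 (8).
From Z3: L5=17, E8=20, N4=23, U8=30 → choose L5 (17).
From L5: U8=13, N4=18, E8=22 → choose U8 (13).
From U8: N4=12, E8=19 → choose N4 (12).
From N4: E8=7 → choose E8 (7).
NN route DC → Z3 → L5 → U8 → N4 → E8 → DC costs 70.
Optimal: DC → Z3 → E8 → N4 → U8 → L5 → DC costs 69 (by enumerating all 60 distinct tours).
Excess = 70 − 69 = 1.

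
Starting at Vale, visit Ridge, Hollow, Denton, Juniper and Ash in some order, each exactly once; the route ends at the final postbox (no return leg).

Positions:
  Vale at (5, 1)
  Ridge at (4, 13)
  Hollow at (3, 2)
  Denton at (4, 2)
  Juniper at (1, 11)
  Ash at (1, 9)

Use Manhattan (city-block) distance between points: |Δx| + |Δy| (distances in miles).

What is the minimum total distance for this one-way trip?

19 miles — the minimum one-way total.

There are 5! = 120 possible orderings.
Vale → Ridge → Hollow → Denton → Juniper → Ash: 13+12+1+12+2 = 40
Vale → Ridge → Hollow → Denton → Ash → Juniper: 13+12+1+10+2 = 38
Vale → Ridge → Hollow → Juniper → Denton → Ash: 13+12+11+12+10 = 58
Vale → Ridge → Hollow → Juniper → Ash → Denton: 13+12+11+2+10 = 48
Vale → Ridge → Hollow → Ash → Denton → Juniper: 13+12+9+10+12 = 56
Vale → Ridge → Hollow → Ash → Juniper → Denton: 13+12+9+2+12 = 48
Vale → Ridge → Denton → Hollow → Juniper → Ash: 13+11+1+11+2 = 38
Vale → Ridge → Denton → Hollow → Ash → Juniper: 13+11+1+9+2 = 36
Vale → Ridge → Denton → Juniper → Hollow → Ash: 13+11+12+11+9 = 56
Vale → Ridge → Denton → Juniper → Ash → Hollow: 13+11+12+2+9 = 47
Vale → Ridge → Denton → Ash → Hollow → Juniper: 13+11+10+9+11 = 54
Vale → Ridge → Denton → Ash → Juniper → Hollow: 13+11+10+2+11 = 47
Vale → Ridge → Juniper → Hollow → Denton → Ash: 13+5+11+1+10 = 40
Vale → Ridge → Juniper → Hollow → Ash → Denton: 13+5+11+9+10 = 48
… (106 more)
Vale → Denton → Hollow → Ash → Juniper → Ridge: 2+1+9+2+5 = 19  ← best
The minimum is 19.
One shortest path: Vale → Denton → Hollow → Ash → Juniper → Ridge.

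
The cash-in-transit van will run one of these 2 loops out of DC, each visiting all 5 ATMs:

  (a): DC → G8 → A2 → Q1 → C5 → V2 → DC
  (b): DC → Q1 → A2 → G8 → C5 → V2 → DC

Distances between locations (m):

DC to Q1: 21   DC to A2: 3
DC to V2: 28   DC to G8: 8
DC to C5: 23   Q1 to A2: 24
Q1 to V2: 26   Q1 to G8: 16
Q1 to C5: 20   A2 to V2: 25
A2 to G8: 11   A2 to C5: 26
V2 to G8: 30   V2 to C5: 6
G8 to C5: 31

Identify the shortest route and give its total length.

Shortest is (a), total 97 m.

(a): 8 + 11 + 24 + 20 + 6 + 28 = 97
(b): 21 + 24 + 11 + 31 + 6 + 28 = 121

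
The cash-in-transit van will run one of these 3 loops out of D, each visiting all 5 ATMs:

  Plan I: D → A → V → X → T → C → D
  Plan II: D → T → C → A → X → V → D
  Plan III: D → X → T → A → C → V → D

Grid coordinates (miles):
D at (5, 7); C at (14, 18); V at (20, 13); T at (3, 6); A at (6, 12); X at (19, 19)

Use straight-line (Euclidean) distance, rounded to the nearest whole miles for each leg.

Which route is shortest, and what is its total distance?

Shortest is Plan II, total 65 miles.

Plan I: 5 + 14 + 6 + 21 + 16 + 14 = 76
Plan II: 2 + 16 + 10 + 15 + 6 + 16 = 65
Plan III: 18 + 21 + 7 + 10 + 8 + 16 = 80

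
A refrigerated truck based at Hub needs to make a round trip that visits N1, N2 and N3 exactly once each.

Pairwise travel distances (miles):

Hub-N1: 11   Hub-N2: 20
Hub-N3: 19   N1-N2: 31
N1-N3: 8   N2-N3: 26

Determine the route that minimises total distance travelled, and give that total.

65 miles — the shortest possible round trip.

There are 3 distinct closed tours to check (reversals are equivalent).
Hub - N1 - N2 - N3 - Hub: 11+31+26+19 = 87
Hub - N1 - N3 - N2 - Hub: 11+8+26+20 = 65
Hub - N2 - N1 - N3 - Hub: 20+31+8+19 = 78
The minimum is 65.
One optimal route: Hub → N1 → N3 → N2 → Hub (or its reverse).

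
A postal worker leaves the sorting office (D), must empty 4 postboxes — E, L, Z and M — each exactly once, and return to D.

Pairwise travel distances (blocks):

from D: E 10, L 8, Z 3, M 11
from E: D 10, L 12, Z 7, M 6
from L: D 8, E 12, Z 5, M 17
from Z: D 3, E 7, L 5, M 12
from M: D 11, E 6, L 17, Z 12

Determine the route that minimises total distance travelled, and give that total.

37 blocks — the shortest possible round trip.

D → E → L → Z → M → D: 10+12+5+12+11 = 50
D → E → L → M → Z → D: 10+12+17+12+3 = 54
D → E → Z → L → M → D: 10+7+5+17+11 = 50
D → E → Z → M → L → D: 10+7+12+17+8 = 54
D → E → M → L → Z → D: 10+6+17+5+3 = 41
D → E → M → Z → L → D: 10+6+12+5+8 = 41
D → L → E → Z → M → D: 8+12+7+12+11 = 50
D → L → E → M → Z → D: 8+12+6+12+3 = 41
D → L → Z → E → M → D: 8+5+7+6+11 = 37
D → L → M → E → Z → D: 8+17+6+7+3 = 41
D → Z → E → L → M → D: 3+7+12+17+11 = 50
D → Z → L → E → M → D: 3+5+12+6+11 = 37
The minimum is 37.
One optimal route: D → L → Z → E → M → D (or its reverse).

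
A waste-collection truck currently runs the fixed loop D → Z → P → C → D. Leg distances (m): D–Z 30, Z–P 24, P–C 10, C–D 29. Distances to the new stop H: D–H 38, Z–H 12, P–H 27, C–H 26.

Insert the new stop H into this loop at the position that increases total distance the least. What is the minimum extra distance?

+15 m — insert H between Z and P.

Insertion cost between consecutive stops i–j is d(i,H) + d(H,j) − d(i,j):
  between D and Z: 38 + 12 − 30 = 20
  between Z and P: 12 + 27 − 24 = 15
  between P and C: 27 + 26 − 10 = 43
  between C and D: 26 + 38 − 29 = 35
Cheapest insertion is between Z and P, adding 15.
New total = 93 + 15 = 108.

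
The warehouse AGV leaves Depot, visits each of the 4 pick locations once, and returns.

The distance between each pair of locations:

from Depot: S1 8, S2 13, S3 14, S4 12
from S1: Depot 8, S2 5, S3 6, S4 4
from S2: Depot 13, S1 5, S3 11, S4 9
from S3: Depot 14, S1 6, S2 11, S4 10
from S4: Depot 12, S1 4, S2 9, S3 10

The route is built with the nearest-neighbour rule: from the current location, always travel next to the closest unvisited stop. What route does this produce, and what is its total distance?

Depot → [S1:8 / S4:12 / S2:13 / S3:14] → S1 (8)
S1 → [S4:4 / S2:5 / S3:6] → S4 (4)
S4 → [S2:9 / S3:10] → S2 (9)
S2 → [S3:11] → S3 (11)
Return S3→Depot: 14.
Total = 8 + 4 + 9 + 11 + 14 = 46.

Total distance 46 via the nearest-neighbour route Depot → S1 → S4 → S2 → S3 → Depot.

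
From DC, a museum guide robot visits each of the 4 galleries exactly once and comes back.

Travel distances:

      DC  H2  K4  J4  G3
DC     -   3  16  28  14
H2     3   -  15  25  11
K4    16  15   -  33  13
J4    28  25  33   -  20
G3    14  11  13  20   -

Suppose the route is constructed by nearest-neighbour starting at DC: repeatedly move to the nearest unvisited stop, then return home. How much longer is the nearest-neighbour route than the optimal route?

From DC: H2=3, G3=14, K4=16, J4=28 → choose H2 (3).
From H2: G3=11, K4=15, J4=25 → choose G3 (11).
From G3: K4=13, J4=20 → choose K4 (13).
From K4: J4=33 → choose J4 (33).
NN route DC → H2 → G3 → K4 → J4 → DC costs 88.
Optimal: DC → H2 → J4 → G3 → K4 → DC costs 77 (by enumerating all 12 distinct tours).
Excess = 88 − 77 = 11.

11 longer than the optimal tour.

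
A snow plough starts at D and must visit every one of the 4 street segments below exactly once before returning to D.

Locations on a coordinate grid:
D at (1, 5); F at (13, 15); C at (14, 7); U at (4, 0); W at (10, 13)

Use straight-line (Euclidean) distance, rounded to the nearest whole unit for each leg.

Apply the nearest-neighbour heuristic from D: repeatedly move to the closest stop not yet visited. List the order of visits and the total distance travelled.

45 along D → U → C → W → F → D.

From D: distances to unvisited — U=6, W=12, C=13, F=16. Nearest is U (6).
From U: distances to unvisited — C=12, W=14, F=17. Nearest is C (12).
From C: distances to unvisited — W=7, F=8. Nearest is W (7).
From W: distances to unvisited — F=4. Nearest is F (4).
Return F→D: 16.
Total = 6 + 12 + 7 + 4 + 16 = 45.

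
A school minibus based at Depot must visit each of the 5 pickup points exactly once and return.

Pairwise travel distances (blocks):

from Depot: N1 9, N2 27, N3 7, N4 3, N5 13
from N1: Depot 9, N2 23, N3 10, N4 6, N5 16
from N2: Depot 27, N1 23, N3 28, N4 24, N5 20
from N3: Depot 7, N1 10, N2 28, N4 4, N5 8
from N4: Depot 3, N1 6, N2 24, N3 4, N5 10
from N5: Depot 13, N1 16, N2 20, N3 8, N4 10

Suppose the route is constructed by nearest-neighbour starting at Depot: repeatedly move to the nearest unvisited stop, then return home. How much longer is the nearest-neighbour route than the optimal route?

From Depot: N4=3, N3=7, N1=9, N5=13, N2=27 → choose N4 (3).
From N4: N3=4, N1=6, N5=10, N2=24 → choose N3 (4).
From N3: N5=8, N1=10, N2=28 → choose N5 (8).
From N5: N1=16, N2=20 → choose N1 (16).
From N1: N2=23 → choose N2 (23).
NN route Depot → N4 → N3 → N5 → N1 → N2 → Depot costs 81.
Optimal: Depot → N1 → N2 → N5 → N3 → N4 → Depot costs 67 (by enumerating all 60 distinct tours).
Excess = 81 − 67 = 14.

14 blocks longer than the optimal tour.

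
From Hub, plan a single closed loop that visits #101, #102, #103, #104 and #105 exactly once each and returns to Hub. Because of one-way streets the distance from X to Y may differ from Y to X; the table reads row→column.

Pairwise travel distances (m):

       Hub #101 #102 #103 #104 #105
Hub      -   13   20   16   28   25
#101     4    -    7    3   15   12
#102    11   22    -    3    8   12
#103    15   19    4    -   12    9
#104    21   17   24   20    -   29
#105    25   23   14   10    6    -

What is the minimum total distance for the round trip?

Hub-#101-#102-#103-#104-#105-Hub: 13+7+3+12+29+25 = 89
Hub-#101-#102-#103-#105-#104-Hub: 13+7+3+9+6+21 = 59
Hub-#101-#102-#104-#103-#105-Hub: 13+7+8+20+9+25 = 82
Hub-#101-#102-#104-#105-#103-Hub: 13+7+8+29+10+15 = 82
Hub-#101-#102-#105-#103-#104-Hub: 13+7+12+10+12+21 = 75
Hub-#101-#102-#105-#104-#103-Hub: 13+7+12+6+20+15 = 73
Hub-#101-#103-#102-#104-#105-Hub: 13+3+4+8+29+25 = 82
Hub-#101-#103-#102-#105-#104-Hub: 13+3+4+12+6+21 = 59
Hub-#101-#103-#104-#102-#105-Hub: 13+3+12+24+12+25 = 89
Hub-#101-#103-#104-#105-#102-Hub: 13+3+12+29+14+11 = 82
Hub-#101-#103-#105-#102-#104-Hub: 13+3+9+14+8+21 = 68
Hub-#101-#103-#105-#104-#102-Hub: 13+3+9+6+24+11 = 66
Hub-#101-#104-#102-#103-#105-Hub: 13+15+24+3+9+25 = 89
Hub-#101-#104-#102-#105-#103-Hub: 13+15+24+12+10+15 = 89
… (106 more)
The minimum is 59.
One optimal route: Hub → #101 → #102 → #103 → #105 → #104 → Hub.

Shortest round trip = 59 m.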